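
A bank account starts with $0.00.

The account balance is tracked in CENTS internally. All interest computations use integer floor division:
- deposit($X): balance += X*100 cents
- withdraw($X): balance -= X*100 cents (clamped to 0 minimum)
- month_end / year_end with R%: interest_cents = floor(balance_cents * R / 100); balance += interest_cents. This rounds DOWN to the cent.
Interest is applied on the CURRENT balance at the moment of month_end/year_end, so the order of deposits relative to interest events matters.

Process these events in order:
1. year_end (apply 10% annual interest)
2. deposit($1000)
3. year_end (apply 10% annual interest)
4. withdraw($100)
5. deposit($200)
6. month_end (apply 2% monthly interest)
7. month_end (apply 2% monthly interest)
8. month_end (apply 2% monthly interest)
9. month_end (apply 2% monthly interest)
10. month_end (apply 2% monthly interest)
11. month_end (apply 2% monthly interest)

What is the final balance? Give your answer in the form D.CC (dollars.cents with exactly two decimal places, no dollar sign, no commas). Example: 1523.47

Answer: 1351.36

Derivation:
After 1 (year_end (apply 10% annual interest)): balance=$0.00 total_interest=$0.00
After 2 (deposit($1000)): balance=$1000.00 total_interest=$0.00
After 3 (year_end (apply 10% annual interest)): balance=$1100.00 total_interest=$100.00
After 4 (withdraw($100)): balance=$1000.00 total_interest=$100.00
After 5 (deposit($200)): balance=$1200.00 total_interest=$100.00
After 6 (month_end (apply 2% monthly interest)): balance=$1224.00 total_interest=$124.00
After 7 (month_end (apply 2% monthly interest)): balance=$1248.48 total_interest=$148.48
After 8 (month_end (apply 2% monthly interest)): balance=$1273.44 total_interest=$173.44
After 9 (month_end (apply 2% monthly interest)): balance=$1298.90 total_interest=$198.90
After 10 (month_end (apply 2% monthly interest)): balance=$1324.87 total_interest=$224.87
After 11 (month_end (apply 2% monthly interest)): balance=$1351.36 total_interest=$251.36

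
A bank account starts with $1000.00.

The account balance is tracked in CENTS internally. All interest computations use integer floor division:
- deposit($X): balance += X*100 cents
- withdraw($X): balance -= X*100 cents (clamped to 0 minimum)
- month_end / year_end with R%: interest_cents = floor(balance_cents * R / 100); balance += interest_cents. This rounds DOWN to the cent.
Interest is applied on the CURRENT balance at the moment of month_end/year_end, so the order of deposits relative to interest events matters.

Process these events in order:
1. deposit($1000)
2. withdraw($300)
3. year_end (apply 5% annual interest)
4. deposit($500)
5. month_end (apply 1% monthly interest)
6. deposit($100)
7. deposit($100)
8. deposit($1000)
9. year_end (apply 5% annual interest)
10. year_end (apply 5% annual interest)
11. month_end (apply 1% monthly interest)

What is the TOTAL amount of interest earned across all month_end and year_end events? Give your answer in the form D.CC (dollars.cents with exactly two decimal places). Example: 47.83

After 1 (deposit($1000)): balance=$2000.00 total_interest=$0.00
After 2 (withdraw($300)): balance=$1700.00 total_interest=$0.00
After 3 (year_end (apply 5% annual interest)): balance=$1785.00 total_interest=$85.00
After 4 (deposit($500)): balance=$2285.00 total_interest=$85.00
After 5 (month_end (apply 1% monthly interest)): balance=$2307.85 total_interest=$107.85
After 6 (deposit($100)): balance=$2407.85 total_interest=$107.85
After 7 (deposit($100)): balance=$2507.85 total_interest=$107.85
After 8 (deposit($1000)): balance=$3507.85 total_interest=$107.85
After 9 (year_end (apply 5% annual interest)): balance=$3683.24 total_interest=$283.24
After 10 (year_end (apply 5% annual interest)): balance=$3867.40 total_interest=$467.40
After 11 (month_end (apply 1% monthly interest)): balance=$3906.07 total_interest=$506.07

Answer: 506.07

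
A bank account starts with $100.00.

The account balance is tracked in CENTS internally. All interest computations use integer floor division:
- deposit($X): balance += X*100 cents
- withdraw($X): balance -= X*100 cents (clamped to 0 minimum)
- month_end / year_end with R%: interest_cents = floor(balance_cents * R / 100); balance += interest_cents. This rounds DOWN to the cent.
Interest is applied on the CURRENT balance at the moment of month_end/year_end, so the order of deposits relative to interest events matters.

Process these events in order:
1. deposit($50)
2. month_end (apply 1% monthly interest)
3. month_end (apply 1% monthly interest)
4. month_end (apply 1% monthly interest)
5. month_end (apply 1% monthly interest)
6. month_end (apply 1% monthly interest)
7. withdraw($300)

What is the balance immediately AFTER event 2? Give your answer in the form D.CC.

Answer: 151.50

Derivation:
After 1 (deposit($50)): balance=$150.00 total_interest=$0.00
After 2 (month_end (apply 1% monthly interest)): balance=$151.50 total_interest=$1.50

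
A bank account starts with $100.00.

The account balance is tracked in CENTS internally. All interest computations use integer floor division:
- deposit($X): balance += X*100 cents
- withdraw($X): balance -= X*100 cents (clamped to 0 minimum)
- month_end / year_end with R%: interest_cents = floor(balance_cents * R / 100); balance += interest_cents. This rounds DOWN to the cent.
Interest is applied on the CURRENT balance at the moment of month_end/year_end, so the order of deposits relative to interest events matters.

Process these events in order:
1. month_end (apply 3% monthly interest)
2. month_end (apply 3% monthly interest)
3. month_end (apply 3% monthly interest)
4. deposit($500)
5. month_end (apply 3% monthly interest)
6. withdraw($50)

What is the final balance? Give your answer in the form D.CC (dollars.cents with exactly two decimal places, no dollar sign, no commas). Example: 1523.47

After 1 (month_end (apply 3% monthly interest)): balance=$103.00 total_interest=$3.00
After 2 (month_end (apply 3% monthly interest)): balance=$106.09 total_interest=$6.09
After 3 (month_end (apply 3% monthly interest)): balance=$109.27 total_interest=$9.27
After 4 (deposit($500)): balance=$609.27 total_interest=$9.27
After 5 (month_end (apply 3% monthly interest)): balance=$627.54 total_interest=$27.54
After 6 (withdraw($50)): balance=$577.54 total_interest=$27.54

Answer: 577.54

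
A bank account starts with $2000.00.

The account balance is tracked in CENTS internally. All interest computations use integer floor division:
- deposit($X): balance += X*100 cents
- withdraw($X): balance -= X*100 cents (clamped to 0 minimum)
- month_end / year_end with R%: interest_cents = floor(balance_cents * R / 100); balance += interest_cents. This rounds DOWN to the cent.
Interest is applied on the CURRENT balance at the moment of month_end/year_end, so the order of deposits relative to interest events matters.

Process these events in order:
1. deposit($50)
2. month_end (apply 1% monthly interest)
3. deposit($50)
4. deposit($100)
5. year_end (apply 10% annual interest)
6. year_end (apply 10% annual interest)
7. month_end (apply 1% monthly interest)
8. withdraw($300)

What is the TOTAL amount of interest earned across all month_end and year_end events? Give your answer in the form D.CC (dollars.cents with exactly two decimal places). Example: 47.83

Answer: 513.66

Derivation:
After 1 (deposit($50)): balance=$2050.00 total_interest=$0.00
After 2 (month_end (apply 1% monthly interest)): balance=$2070.50 total_interest=$20.50
After 3 (deposit($50)): balance=$2120.50 total_interest=$20.50
After 4 (deposit($100)): balance=$2220.50 total_interest=$20.50
After 5 (year_end (apply 10% annual interest)): balance=$2442.55 total_interest=$242.55
After 6 (year_end (apply 10% annual interest)): balance=$2686.80 total_interest=$486.80
After 7 (month_end (apply 1% monthly interest)): balance=$2713.66 total_interest=$513.66
After 8 (withdraw($300)): balance=$2413.66 total_interest=$513.66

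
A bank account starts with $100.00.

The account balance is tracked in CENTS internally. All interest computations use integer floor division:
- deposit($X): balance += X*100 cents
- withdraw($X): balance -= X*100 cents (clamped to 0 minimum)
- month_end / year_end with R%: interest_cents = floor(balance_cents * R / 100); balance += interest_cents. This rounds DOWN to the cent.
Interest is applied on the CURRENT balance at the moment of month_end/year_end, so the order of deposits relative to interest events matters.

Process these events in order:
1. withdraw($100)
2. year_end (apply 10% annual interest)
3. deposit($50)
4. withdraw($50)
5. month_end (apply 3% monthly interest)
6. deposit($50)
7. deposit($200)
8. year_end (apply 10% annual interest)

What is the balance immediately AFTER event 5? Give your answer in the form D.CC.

After 1 (withdraw($100)): balance=$0.00 total_interest=$0.00
After 2 (year_end (apply 10% annual interest)): balance=$0.00 total_interest=$0.00
After 3 (deposit($50)): balance=$50.00 total_interest=$0.00
After 4 (withdraw($50)): balance=$0.00 total_interest=$0.00
After 5 (month_end (apply 3% monthly interest)): balance=$0.00 total_interest=$0.00

Answer: 0.00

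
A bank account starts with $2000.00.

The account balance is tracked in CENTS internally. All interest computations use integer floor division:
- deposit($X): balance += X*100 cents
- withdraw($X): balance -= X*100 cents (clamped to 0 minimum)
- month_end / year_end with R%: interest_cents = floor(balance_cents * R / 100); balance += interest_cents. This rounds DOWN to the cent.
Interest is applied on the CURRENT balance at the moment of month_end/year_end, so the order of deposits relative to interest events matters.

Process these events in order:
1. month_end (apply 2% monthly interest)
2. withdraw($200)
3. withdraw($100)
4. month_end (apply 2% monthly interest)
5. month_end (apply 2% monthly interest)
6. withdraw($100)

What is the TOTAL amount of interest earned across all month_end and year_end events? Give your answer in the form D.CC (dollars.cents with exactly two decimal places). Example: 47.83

After 1 (month_end (apply 2% monthly interest)): balance=$2040.00 total_interest=$40.00
After 2 (withdraw($200)): balance=$1840.00 total_interest=$40.00
After 3 (withdraw($100)): balance=$1740.00 total_interest=$40.00
After 4 (month_end (apply 2% monthly interest)): balance=$1774.80 total_interest=$74.80
After 5 (month_end (apply 2% monthly interest)): balance=$1810.29 total_interest=$110.29
After 6 (withdraw($100)): balance=$1710.29 total_interest=$110.29

Answer: 110.29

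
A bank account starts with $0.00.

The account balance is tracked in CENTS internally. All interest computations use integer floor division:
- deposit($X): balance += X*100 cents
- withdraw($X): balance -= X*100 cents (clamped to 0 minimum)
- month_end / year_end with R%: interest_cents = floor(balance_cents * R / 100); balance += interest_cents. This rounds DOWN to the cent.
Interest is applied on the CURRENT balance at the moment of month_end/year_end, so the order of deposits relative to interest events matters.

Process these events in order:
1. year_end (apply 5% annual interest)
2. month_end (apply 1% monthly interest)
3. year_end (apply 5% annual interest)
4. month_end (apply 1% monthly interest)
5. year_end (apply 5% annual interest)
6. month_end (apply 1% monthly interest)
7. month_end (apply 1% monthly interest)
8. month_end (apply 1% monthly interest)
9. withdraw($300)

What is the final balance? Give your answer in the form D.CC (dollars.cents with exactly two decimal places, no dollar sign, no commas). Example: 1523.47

Answer: 0.00

Derivation:
After 1 (year_end (apply 5% annual interest)): balance=$0.00 total_interest=$0.00
After 2 (month_end (apply 1% monthly interest)): balance=$0.00 total_interest=$0.00
After 3 (year_end (apply 5% annual interest)): balance=$0.00 total_interest=$0.00
After 4 (month_end (apply 1% monthly interest)): balance=$0.00 total_interest=$0.00
After 5 (year_end (apply 5% annual interest)): balance=$0.00 total_interest=$0.00
After 6 (month_end (apply 1% monthly interest)): balance=$0.00 total_interest=$0.00
After 7 (month_end (apply 1% monthly interest)): balance=$0.00 total_interest=$0.00
After 8 (month_end (apply 1% monthly interest)): balance=$0.00 total_interest=$0.00
After 9 (withdraw($300)): balance=$0.00 total_interest=$0.00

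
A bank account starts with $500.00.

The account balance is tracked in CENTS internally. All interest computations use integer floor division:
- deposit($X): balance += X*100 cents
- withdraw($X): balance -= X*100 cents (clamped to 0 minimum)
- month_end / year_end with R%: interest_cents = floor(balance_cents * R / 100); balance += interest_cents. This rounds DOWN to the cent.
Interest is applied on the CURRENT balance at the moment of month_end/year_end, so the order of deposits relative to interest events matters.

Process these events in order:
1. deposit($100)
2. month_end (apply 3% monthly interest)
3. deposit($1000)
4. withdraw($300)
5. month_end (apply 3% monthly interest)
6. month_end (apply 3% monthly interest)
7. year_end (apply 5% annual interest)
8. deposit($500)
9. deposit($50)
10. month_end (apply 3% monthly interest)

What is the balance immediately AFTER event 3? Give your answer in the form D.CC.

After 1 (deposit($100)): balance=$600.00 total_interest=$0.00
After 2 (month_end (apply 3% monthly interest)): balance=$618.00 total_interest=$18.00
After 3 (deposit($1000)): balance=$1618.00 total_interest=$18.00

Answer: 1618.00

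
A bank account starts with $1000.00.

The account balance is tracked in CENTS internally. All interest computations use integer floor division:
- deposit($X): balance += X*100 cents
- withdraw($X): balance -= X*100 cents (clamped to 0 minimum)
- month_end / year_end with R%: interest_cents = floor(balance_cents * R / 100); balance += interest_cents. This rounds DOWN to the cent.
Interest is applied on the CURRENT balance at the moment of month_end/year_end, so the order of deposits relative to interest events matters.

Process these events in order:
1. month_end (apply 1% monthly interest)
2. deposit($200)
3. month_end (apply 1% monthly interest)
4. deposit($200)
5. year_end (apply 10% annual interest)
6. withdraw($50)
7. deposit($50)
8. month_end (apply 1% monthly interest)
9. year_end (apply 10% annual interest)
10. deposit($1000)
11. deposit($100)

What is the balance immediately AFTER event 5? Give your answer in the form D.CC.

Answer: 1564.31

Derivation:
After 1 (month_end (apply 1% monthly interest)): balance=$1010.00 total_interest=$10.00
After 2 (deposit($200)): balance=$1210.00 total_interest=$10.00
After 3 (month_end (apply 1% monthly interest)): balance=$1222.10 total_interest=$22.10
After 4 (deposit($200)): balance=$1422.10 total_interest=$22.10
After 5 (year_end (apply 10% annual interest)): balance=$1564.31 total_interest=$164.31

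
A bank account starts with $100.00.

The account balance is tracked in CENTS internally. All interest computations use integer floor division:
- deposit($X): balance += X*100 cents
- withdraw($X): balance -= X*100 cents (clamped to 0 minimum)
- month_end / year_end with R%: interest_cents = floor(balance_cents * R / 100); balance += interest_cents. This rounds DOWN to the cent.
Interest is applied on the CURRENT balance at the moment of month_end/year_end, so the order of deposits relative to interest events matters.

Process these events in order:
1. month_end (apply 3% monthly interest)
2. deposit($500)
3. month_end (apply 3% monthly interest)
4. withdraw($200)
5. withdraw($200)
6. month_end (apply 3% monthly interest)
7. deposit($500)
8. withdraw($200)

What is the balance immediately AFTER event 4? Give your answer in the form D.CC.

Answer: 421.09

Derivation:
After 1 (month_end (apply 3% monthly interest)): balance=$103.00 total_interest=$3.00
After 2 (deposit($500)): balance=$603.00 total_interest=$3.00
After 3 (month_end (apply 3% monthly interest)): balance=$621.09 total_interest=$21.09
After 4 (withdraw($200)): balance=$421.09 total_interest=$21.09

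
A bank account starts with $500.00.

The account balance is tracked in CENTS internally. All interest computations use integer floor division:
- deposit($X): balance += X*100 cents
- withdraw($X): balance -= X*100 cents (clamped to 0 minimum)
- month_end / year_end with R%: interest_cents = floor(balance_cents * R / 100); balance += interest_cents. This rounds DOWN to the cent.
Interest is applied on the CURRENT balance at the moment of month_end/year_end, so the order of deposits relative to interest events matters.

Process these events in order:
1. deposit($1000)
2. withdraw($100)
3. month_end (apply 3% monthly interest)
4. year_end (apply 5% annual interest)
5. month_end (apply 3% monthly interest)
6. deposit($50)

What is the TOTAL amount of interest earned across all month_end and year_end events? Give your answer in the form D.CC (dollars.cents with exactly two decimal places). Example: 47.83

Answer: 159.52

Derivation:
After 1 (deposit($1000)): balance=$1500.00 total_interest=$0.00
After 2 (withdraw($100)): balance=$1400.00 total_interest=$0.00
After 3 (month_end (apply 3% monthly interest)): balance=$1442.00 total_interest=$42.00
After 4 (year_end (apply 5% annual interest)): balance=$1514.10 total_interest=$114.10
After 5 (month_end (apply 3% monthly interest)): balance=$1559.52 total_interest=$159.52
After 6 (deposit($50)): balance=$1609.52 total_interest=$159.52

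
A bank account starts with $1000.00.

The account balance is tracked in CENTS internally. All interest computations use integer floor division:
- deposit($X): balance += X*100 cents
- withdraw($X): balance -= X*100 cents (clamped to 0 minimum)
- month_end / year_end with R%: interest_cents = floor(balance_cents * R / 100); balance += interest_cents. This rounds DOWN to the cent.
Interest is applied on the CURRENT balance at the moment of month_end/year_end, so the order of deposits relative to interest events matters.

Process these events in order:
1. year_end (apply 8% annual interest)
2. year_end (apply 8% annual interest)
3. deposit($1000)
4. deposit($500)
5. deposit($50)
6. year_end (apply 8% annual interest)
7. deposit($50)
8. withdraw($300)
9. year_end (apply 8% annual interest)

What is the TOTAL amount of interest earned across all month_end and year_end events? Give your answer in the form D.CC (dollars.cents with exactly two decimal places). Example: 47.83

Answer: 598.40

Derivation:
After 1 (year_end (apply 8% annual interest)): balance=$1080.00 total_interest=$80.00
After 2 (year_end (apply 8% annual interest)): balance=$1166.40 total_interest=$166.40
After 3 (deposit($1000)): balance=$2166.40 total_interest=$166.40
After 4 (deposit($500)): balance=$2666.40 total_interest=$166.40
After 5 (deposit($50)): balance=$2716.40 total_interest=$166.40
After 6 (year_end (apply 8% annual interest)): balance=$2933.71 total_interest=$383.71
After 7 (deposit($50)): balance=$2983.71 total_interest=$383.71
After 8 (withdraw($300)): balance=$2683.71 total_interest=$383.71
After 9 (year_end (apply 8% annual interest)): balance=$2898.40 total_interest=$598.40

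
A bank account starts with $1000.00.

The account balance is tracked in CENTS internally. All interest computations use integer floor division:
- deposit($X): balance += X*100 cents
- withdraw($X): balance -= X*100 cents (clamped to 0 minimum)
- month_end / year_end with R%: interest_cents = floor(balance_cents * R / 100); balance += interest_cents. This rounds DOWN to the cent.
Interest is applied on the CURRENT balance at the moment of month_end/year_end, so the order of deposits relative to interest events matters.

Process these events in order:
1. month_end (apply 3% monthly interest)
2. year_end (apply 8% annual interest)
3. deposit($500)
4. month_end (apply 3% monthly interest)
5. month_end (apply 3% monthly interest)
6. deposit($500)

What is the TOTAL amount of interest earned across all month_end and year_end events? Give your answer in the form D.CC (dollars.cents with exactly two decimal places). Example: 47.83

After 1 (month_end (apply 3% monthly interest)): balance=$1030.00 total_interest=$30.00
After 2 (year_end (apply 8% annual interest)): balance=$1112.40 total_interest=$112.40
After 3 (deposit($500)): balance=$1612.40 total_interest=$112.40
After 4 (month_end (apply 3% monthly interest)): balance=$1660.77 total_interest=$160.77
After 5 (month_end (apply 3% monthly interest)): balance=$1710.59 total_interest=$210.59
After 6 (deposit($500)): balance=$2210.59 total_interest=$210.59

Answer: 210.59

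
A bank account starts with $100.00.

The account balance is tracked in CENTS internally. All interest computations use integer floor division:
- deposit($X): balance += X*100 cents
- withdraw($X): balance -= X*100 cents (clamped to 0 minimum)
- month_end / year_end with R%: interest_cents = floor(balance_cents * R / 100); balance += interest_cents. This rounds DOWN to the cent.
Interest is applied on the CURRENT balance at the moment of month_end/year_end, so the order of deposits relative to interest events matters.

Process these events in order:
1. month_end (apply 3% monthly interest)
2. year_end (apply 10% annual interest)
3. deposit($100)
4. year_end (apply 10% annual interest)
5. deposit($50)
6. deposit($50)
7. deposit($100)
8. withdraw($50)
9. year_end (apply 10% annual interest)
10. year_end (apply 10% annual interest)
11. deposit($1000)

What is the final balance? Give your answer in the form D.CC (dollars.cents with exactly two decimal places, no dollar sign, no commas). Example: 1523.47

After 1 (month_end (apply 3% monthly interest)): balance=$103.00 total_interest=$3.00
After 2 (year_end (apply 10% annual interest)): balance=$113.30 total_interest=$13.30
After 3 (deposit($100)): balance=$213.30 total_interest=$13.30
After 4 (year_end (apply 10% annual interest)): balance=$234.63 total_interest=$34.63
After 5 (deposit($50)): balance=$284.63 total_interest=$34.63
After 6 (deposit($50)): balance=$334.63 total_interest=$34.63
After 7 (deposit($100)): balance=$434.63 total_interest=$34.63
After 8 (withdraw($50)): balance=$384.63 total_interest=$34.63
After 9 (year_end (apply 10% annual interest)): balance=$423.09 total_interest=$73.09
After 10 (year_end (apply 10% annual interest)): balance=$465.39 total_interest=$115.39
After 11 (deposit($1000)): balance=$1465.39 total_interest=$115.39

Answer: 1465.39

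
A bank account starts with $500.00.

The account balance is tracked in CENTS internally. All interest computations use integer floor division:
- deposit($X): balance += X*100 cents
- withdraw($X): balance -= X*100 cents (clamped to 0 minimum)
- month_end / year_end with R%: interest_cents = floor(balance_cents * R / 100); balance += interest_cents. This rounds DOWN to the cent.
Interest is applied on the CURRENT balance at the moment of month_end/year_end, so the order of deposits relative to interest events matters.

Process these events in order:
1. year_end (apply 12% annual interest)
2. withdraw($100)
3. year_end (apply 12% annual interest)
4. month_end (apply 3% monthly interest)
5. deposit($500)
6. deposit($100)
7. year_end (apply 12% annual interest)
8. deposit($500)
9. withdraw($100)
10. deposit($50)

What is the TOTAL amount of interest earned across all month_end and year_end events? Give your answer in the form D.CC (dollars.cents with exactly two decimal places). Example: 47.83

Answer: 266.32

Derivation:
After 1 (year_end (apply 12% annual interest)): balance=$560.00 total_interest=$60.00
After 2 (withdraw($100)): balance=$460.00 total_interest=$60.00
After 3 (year_end (apply 12% annual interest)): balance=$515.20 total_interest=$115.20
After 4 (month_end (apply 3% monthly interest)): balance=$530.65 total_interest=$130.65
After 5 (deposit($500)): balance=$1030.65 total_interest=$130.65
After 6 (deposit($100)): balance=$1130.65 total_interest=$130.65
After 7 (year_end (apply 12% annual interest)): balance=$1266.32 total_interest=$266.32
After 8 (deposit($500)): balance=$1766.32 total_interest=$266.32
After 9 (withdraw($100)): balance=$1666.32 total_interest=$266.32
After 10 (deposit($50)): balance=$1716.32 total_interest=$266.32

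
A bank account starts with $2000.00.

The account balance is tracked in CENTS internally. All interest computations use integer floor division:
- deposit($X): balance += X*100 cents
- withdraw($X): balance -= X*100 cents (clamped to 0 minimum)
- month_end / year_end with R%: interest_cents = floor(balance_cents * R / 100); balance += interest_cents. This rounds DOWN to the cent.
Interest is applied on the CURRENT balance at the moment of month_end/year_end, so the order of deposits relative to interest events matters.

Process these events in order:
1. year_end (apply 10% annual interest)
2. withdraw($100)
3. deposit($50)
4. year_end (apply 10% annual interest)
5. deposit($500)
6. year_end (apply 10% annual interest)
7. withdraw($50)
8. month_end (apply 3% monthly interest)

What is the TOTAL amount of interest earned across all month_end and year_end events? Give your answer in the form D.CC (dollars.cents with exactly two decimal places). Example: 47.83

After 1 (year_end (apply 10% annual interest)): balance=$2200.00 total_interest=$200.00
After 2 (withdraw($100)): balance=$2100.00 total_interest=$200.00
After 3 (deposit($50)): balance=$2150.00 total_interest=$200.00
After 4 (year_end (apply 10% annual interest)): balance=$2365.00 total_interest=$415.00
After 5 (deposit($500)): balance=$2865.00 total_interest=$415.00
After 6 (year_end (apply 10% annual interest)): balance=$3151.50 total_interest=$701.50
After 7 (withdraw($50)): balance=$3101.50 total_interest=$701.50
After 8 (month_end (apply 3% monthly interest)): balance=$3194.54 total_interest=$794.54

Answer: 794.54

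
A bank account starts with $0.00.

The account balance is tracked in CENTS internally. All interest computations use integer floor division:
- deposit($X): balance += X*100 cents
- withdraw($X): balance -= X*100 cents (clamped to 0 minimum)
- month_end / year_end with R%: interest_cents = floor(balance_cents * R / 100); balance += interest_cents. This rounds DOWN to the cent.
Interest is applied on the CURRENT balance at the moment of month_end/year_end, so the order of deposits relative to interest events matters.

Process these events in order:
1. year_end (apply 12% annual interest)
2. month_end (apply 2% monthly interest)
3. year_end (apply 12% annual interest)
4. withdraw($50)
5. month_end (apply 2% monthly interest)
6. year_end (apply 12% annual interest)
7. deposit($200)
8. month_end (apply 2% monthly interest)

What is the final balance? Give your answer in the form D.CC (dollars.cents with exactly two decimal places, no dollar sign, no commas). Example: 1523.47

Answer: 204.00

Derivation:
After 1 (year_end (apply 12% annual interest)): balance=$0.00 total_interest=$0.00
After 2 (month_end (apply 2% monthly interest)): balance=$0.00 total_interest=$0.00
After 3 (year_end (apply 12% annual interest)): balance=$0.00 total_interest=$0.00
After 4 (withdraw($50)): balance=$0.00 total_interest=$0.00
After 5 (month_end (apply 2% monthly interest)): balance=$0.00 total_interest=$0.00
After 6 (year_end (apply 12% annual interest)): balance=$0.00 total_interest=$0.00
After 7 (deposit($200)): balance=$200.00 total_interest=$0.00
After 8 (month_end (apply 2% monthly interest)): balance=$204.00 total_interest=$4.00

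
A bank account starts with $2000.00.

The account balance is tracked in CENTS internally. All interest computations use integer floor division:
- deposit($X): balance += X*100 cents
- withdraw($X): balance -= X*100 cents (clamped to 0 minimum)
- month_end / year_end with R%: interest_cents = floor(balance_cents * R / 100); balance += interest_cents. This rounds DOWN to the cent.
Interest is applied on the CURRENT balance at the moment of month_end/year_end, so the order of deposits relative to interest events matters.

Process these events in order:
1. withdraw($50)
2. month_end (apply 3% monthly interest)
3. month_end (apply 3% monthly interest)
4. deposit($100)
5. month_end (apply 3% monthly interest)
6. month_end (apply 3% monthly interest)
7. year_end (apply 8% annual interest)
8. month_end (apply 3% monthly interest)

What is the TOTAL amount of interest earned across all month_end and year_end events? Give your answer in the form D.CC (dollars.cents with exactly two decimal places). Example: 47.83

Answer: 509.42

Derivation:
After 1 (withdraw($50)): balance=$1950.00 total_interest=$0.00
After 2 (month_end (apply 3% monthly interest)): balance=$2008.50 total_interest=$58.50
After 3 (month_end (apply 3% monthly interest)): balance=$2068.75 total_interest=$118.75
After 4 (deposit($100)): balance=$2168.75 total_interest=$118.75
After 5 (month_end (apply 3% monthly interest)): balance=$2233.81 total_interest=$183.81
After 6 (month_end (apply 3% monthly interest)): balance=$2300.82 total_interest=$250.82
After 7 (year_end (apply 8% annual interest)): balance=$2484.88 total_interest=$434.88
After 8 (month_end (apply 3% monthly interest)): balance=$2559.42 total_interest=$509.42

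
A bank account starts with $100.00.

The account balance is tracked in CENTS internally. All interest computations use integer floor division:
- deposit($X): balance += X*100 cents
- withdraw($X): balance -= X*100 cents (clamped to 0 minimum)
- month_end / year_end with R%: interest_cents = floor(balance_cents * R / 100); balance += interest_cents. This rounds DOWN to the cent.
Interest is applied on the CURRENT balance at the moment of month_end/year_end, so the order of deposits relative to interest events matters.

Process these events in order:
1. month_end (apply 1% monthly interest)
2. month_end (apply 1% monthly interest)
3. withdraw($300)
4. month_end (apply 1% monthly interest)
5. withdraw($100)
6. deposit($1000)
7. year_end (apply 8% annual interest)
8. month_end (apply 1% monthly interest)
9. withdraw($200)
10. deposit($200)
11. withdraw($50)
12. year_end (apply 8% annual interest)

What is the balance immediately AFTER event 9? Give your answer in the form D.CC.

After 1 (month_end (apply 1% monthly interest)): balance=$101.00 total_interest=$1.00
After 2 (month_end (apply 1% monthly interest)): balance=$102.01 total_interest=$2.01
After 3 (withdraw($300)): balance=$0.00 total_interest=$2.01
After 4 (month_end (apply 1% monthly interest)): balance=$0.00 total_interest=$2.01
After 5 (withdraw($100)): balance=$0.00 total_interest=$2.01
After 6 (deposit($1000)): balance=$1000.00 total_interest=$2.01
After 7 (year_end (apply 8% annual interest)): balance=$1080.00 total_interest=$82.01
After 8 (month_end (apply 1% monthly interest)): balance=$1090.80 total_interest=$92.81
After 9 (withdraw($200)): balance=$890.80 total_interest=$92.81

Answer: 890.80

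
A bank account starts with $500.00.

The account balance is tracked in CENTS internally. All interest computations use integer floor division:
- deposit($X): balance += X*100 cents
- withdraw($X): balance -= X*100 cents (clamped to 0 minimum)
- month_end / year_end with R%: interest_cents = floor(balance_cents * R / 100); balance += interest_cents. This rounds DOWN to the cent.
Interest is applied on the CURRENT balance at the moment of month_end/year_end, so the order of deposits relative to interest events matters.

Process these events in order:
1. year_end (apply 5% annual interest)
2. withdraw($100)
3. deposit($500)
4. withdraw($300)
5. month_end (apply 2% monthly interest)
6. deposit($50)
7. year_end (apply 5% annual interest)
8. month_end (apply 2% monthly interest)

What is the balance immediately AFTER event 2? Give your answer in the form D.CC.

After 1 (year_end (apply 5% annual interest)): balance=$525.00 total_interest=$25.00
After 2 (withdraw($100)): balance=$425.00 total_interest=$25.00

Answer: 425.00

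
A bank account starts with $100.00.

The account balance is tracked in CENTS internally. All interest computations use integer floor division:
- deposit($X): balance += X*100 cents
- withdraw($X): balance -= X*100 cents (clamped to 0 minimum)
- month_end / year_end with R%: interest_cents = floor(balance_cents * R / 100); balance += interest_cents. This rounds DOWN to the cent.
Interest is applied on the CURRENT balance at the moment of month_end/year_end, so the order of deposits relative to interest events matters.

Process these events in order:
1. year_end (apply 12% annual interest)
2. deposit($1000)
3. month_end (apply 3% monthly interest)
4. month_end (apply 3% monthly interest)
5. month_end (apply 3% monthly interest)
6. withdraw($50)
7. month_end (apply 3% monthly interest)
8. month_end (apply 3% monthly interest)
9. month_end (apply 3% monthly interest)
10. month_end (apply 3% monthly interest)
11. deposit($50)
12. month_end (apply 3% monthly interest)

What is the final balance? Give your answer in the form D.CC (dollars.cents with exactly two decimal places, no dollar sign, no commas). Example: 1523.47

After 1 (year_end (apply 12% annual interest)): balance=$112.00 total_interest=$12.00
After 2 (deposit($1000)): balance=$1112.00 total_interest=$12.00
After 3 (month_end (apply 3% monthly interest)): balance=$1145.36 total_interest=$45.36
After 4 (month_end (apply 3% monthly interest)): balance=$1179.72 total_interest=$79.72
After 5 (month_end (apply 3% monthly interest)): balance=$1215.11 total_interest=$115.11
After 6 (withdraw($50)): balance=$1165.11 total_interest=$115.11
After 7 (month_end (apply 3% monthly interest)): balance=$1200.06 total_interest=$150.06
After 8 (month_end (apply 3% monthly interest)): balance=$1236.06 total_interest=$186.06
After 9 (month_end (apply 3% monthly interest)): balance=$1273.14 total_interest=$223.14
After 10 (month_end (apply 3% monthly interest)): balance=$1311.33 total_interest=$261.33
After 11 (deposit($50)): balance=$1361.33 total_interest=$261.33
After 12 (month_end (apply 3% monthly interest)): balance=$1402.16 total_interest=$302.16

Answer: 1402.16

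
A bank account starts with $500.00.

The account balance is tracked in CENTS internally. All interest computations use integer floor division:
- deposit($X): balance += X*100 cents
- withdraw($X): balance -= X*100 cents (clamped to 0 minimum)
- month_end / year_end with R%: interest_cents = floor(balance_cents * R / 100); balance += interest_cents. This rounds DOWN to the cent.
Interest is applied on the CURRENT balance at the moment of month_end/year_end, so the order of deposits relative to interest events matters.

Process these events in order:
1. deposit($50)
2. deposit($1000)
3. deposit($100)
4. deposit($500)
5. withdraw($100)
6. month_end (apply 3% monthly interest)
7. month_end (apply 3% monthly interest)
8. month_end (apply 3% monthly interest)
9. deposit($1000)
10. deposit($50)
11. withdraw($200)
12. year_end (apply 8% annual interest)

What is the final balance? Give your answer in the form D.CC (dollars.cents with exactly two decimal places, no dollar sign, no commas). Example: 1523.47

After 1 (deposit($50)): balance=$550.00 total_interest=$0.00
After 2 (deposit($1000)): balance=$1550.00 total_interest=$0.00
After 3 (deposit($100)): balance=$1650.00 total_interest=$0.00
After 4 (deposit($500)): balance=$2150.00 total_interest=$0.00
After 5 (withdraw($100)): balance=$2050.00 total_interest=$0.00
After 6 (month_end (apply 3% monthly interest)): balance=$2111.50 total_interest=$61.50
After 7 (month_end (apply 3% monthly interest)): balance=$2174.84 total_interest=$124.84
After 8 (month_end (apply 3% monthly interest)): balance=$2240.08 total_interest=$190.08
After 9 (deposit($1000)): balance=$3240.08 total_interest=$190.08
After 10 (deposit($50)): balance=$3290.08 total_interest=$190.08
After 11 (withdraw($200)): balance=$3090.08 total_interest=$190.08
After 12 (year_end (apply 8% annual interest)): balance=$3337.28 total_interest=$437.28

Answer: 3337.28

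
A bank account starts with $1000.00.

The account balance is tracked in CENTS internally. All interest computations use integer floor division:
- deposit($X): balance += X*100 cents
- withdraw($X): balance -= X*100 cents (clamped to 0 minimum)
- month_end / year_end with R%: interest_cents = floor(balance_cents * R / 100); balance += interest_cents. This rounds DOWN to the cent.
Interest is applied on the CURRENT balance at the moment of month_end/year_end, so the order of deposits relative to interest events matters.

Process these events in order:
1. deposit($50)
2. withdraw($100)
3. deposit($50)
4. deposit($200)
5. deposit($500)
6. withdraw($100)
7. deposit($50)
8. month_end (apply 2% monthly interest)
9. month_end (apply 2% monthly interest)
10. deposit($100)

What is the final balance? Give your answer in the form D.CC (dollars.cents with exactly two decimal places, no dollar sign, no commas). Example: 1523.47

After 1 (deposit($50)): balance=$1050.00 total_interest=$0.00
After 2 (withdraw($100)): balance=$950.00 total_interest=$0.00
After 3 (deposit($50)): balance=$1000.00 total_interest=$0.00
After 4 (deposit($200)): balance=$1200.00 total_interest=$0.00
After 5 (deposit($500)): balance=$1700.00 total_interest=$0.00
After 6 (withdraw($100)): balance=$1600.00 total_interest=$0.00
After 7 (deposit($50)): balance=$1650.00 total_interest=$0.00
After 8 (month_end (apply 2% monthly interest)): balance=$1683.00 total_interest=$33.00
After 9 (month_end (apply 2% monthly interest)): balance=$1716.66 total_interest=$66.66
After 10 (deposit($100)): balance=$1816.66 total_interest=$66.66

Answer: 1816.66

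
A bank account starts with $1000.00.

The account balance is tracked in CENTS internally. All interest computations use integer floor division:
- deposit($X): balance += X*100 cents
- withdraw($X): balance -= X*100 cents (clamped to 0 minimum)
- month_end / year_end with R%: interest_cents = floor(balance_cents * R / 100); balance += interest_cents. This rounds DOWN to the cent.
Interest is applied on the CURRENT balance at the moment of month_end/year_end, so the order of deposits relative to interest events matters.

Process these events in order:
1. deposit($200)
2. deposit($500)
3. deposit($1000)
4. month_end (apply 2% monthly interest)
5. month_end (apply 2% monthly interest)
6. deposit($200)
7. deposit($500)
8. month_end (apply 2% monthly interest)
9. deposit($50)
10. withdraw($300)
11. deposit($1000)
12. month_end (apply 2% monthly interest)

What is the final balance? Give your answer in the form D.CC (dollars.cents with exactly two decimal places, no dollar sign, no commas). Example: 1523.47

Answer: 4415.84

Derivation:
After 1 (deposit($200)): balance=$1200.00 total_interest=$0.00
After 2 (deposit($500)): balance=$1700.00 total_interest=$0.00
After 3 (deposit($1000)): balance=$2700.00 total_interest=$0.00
After 4 (month_end (apply 2% monthly interest)): balance=$2754.00 total_interest=$54.00
After 5 (month_end (apply 2% monthly interest)): balance=$2809.08 total_interest=$109.08
After 6 (deposit($200)): balance=$3009.08 total_interest=$109.08
After 7 (deposit($500)): balance=$3509.08 total_interest=$109.08
After 8 (month_end (apply 2% monthly interest)): balance=$3579.26 total_interest=$179.26
After 9 (deposit($50)): balance=$3629.26 total_interest=$179.26
After 10 (withdraw($300)): balance=$3329.26 total_interest=$179.26
After 11 (deposit($1000)): balance=$4329.26 total_interest=$179.26
After 12 (month_end (apply 2% monthly interest)): balance=$4415.84 total_interest=$265.84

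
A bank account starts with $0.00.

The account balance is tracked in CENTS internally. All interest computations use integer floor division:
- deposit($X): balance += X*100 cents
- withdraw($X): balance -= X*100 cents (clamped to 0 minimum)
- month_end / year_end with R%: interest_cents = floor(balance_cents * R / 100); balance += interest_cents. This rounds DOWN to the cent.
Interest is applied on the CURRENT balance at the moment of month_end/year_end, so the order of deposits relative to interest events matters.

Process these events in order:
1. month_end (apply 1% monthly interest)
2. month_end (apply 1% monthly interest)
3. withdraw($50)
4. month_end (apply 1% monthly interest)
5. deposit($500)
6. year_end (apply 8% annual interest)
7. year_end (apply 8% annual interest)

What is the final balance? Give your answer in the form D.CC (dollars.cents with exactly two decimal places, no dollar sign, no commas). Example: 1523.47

Answer: 583.20

Derivation:
After 1 (month_end (apply 1% monthly interest)): balance=$0.00 total_interest=$0.00
After 2 (month_end (apply 1% monthly interest)): balance=$0.00 total_interest=$0.00
After 3 (withdraw($50)): balance=$0.00 total_interest=$0.00
After 4 (month_end (apply 1% monthly interest)): balance=$0.00 total_interest=$0.00
After 5 (deposit($500)): balance=$500.00 total_interest=$0.00
After 6 (year_end (apply 8% annual interest)): balance=$540.00 total_interest=$40.00
After 7 (year_end (apply 8% annual interest)): balance=$583.20 total_interest=$83.20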